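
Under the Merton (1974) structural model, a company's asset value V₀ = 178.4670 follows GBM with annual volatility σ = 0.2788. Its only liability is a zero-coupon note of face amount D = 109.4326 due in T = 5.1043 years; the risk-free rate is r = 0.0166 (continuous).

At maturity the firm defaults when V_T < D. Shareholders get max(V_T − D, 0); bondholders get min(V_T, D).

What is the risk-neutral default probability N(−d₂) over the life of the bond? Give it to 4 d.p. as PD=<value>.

PD=0.2756

d₁ = [ln(V₀/D) + (r + σ²/2)T] / (σ√T)
   = [ln(178.4670/109.4326) + (0.0166 + 0.5·0.2788²)·5.1043] / (0.2788·√5.1043)
   = [0.489095 + 0.283109] / 0.629884 = 1.225945
d₂ = d₁ − σ√T = 1.225945 − 0.629884 = 0.596060
risk-neutral PD = N(−d₂) = N(-0.596060) = 0.275567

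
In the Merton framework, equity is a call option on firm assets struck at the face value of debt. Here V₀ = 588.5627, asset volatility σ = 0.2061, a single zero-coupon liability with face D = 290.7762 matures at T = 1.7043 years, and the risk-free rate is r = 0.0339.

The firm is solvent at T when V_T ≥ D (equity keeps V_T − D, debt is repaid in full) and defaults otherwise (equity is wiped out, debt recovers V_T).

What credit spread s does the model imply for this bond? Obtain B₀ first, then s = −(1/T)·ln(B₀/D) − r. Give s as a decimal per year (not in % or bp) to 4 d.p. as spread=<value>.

d₁ = [ln(V₀/D) + (r + σ²/2)T] / (σ√T)
   = [ln(588.5627/290.7762) + (0.0339 + 0.5·0.2061²)·1.7043] / (0.2061·√1.7043)
   = [0.705130 + 0.093973] / 0.269061 = 2.969965
d₂ = d₁ − σ√T = 2.969965 − 0.269061 = 2.700904
N(d₁) = 0.998511,  N(d₂) = 0.996542,  e^(−rT) = 0.943862
E₀ = V₀·N(d₁) − D·e^(−rT)·N(d₂)
   = 588.5627·0.998511 − 290.7762·0.943862·0.996542 = 314.182689
B₀ = V₀ − E₀ = 588.5627 − 314.182689 = 274.380011
spread = −(1/T)·ln(B₀/D) − r = −(1/1.7043)·ln(274.380011/290.7762) − 0.0339 = 0.00015495

spread=0.0002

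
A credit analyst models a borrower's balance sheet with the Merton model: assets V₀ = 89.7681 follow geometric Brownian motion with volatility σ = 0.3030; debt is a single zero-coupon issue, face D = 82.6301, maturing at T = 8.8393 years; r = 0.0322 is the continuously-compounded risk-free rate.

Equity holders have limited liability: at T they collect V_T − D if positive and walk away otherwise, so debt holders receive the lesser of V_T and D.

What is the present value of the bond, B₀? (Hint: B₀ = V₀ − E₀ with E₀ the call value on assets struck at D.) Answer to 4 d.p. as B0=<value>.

B0=47.5637

d₁ = [ln(V₀/D) + (r + σ²/2)T] / (σ√T)
   = [ln(89.7681/82.6301) + (0.0322 + 0.5·0.3030²)·8.8393] / (0.3030·√8.8393)
   = [0.082856 + 0.690389] / 0.900848 = 0.858352
d₂ = d₁ − σ√T = 0.858352 − 0.900848 = -0.042496
N(d₁) = 0.804651,  N(d₂) = 0.483052,  e^(−rT) = 0.752296
E₀ = V₀·N(d₁) − D·e^(−rT)·N(d₂)
   = 89.7681·0.804651 − 82.6301·0.752296·0.483052 = 42.204391
B₀ = V₀ − E₀ = 89.7681 − 42.204391 = 47.563709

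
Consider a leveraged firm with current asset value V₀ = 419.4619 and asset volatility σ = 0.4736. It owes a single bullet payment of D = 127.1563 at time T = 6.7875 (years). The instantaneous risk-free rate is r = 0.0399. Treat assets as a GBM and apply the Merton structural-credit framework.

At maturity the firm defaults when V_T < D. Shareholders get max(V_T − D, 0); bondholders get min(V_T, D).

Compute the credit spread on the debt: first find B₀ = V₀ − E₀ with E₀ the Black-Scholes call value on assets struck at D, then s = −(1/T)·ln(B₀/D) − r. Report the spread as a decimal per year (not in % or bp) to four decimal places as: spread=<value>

spread=0.0206

d₁ = [ln(V₀/D) + (r + σ²/2)T] / (σ√T)
   = [ln(419.4619/127.1563) + (0.0399 + 0.5·0.4736²)·6.7875] / (0.4736·√6.7875)
   = [1.193556 + 1.032029] / 1.233862 = 1.803755
d₂ = d₁ − σ√T = 1.803755 − 1.233862 = 0.569893
N(d₁) = 0.964365,  N(d₂) = 0.715625,  e^(−rT) = 0.762753
E₀ = V₀·N(d₁) − D·e^(−rT)·N(d₂)
   = 419.4619·0.964365 − 127.1563·0.762753·0.715625 = 335.106819
B₀ = V₀ − E₀ = 419.4619 − 335.106819 = 84.355081
spread = −(1/T)·ln(B₀/D) − r = −(1/6.7875)·ln(84.355081/127.1563) − 0.0399 = 0.02056144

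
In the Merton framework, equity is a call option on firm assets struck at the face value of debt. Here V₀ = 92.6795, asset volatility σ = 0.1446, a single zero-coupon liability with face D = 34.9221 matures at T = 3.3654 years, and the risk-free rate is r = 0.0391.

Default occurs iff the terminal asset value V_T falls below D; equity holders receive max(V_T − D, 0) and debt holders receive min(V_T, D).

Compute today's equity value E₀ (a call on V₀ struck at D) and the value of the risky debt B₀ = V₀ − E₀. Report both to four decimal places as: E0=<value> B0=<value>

E0=62.0632 B0=30.6163

d₁ = [ln(V₀/D) + (r + σ²/2)T] / (σ√T)
   = [ln(92.6795/34.9221) + (0.0391 + 0.5·0.1446²)·3.3654] / (0.1446·√3.3654)
   = [0.976027 + 0.166771] / 0.265269 = 4.308072
d₂ = d₁ − σ√T = 4.308072 − 0.265269 = 4.042803
N(d₁) = 0.999992,  N(d₂) = 0.999974,  e^(−rT) = 0.876703
E₀ = V₀·N(d₁) − D·e^(−rT)·N(d₂)
   = 92.6795·0.999992 − 34.9221·0.876703·0.999974 = 62.063240
B₀ = V₀ − E₀ = 92.6795 − 62.063240 = 30.616260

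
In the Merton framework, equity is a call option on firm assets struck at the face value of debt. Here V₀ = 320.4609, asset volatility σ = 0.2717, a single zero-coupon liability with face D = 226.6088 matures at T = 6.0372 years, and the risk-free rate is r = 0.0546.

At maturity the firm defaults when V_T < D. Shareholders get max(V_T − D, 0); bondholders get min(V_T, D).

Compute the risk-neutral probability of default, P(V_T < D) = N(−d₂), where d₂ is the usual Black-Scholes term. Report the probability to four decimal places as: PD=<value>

PD=0.2486

d₁ = [ln(V₀/D) + (r + σ²/2)T] / (σ√T)
   = [ln(320.4609/226.6088) + (0.0546 + 0.5·0.2717²)·6.0372] / (0.2717·√6.0372)
   = [0.346535 + 0.552467] / 0.667586 = 1.346645
d₂ = d₁ − σ√T = 1.346645 − 0.667586 = 0.679059
risk-neutral PD = N(−d₂) = N(-0.679059) = 0.248550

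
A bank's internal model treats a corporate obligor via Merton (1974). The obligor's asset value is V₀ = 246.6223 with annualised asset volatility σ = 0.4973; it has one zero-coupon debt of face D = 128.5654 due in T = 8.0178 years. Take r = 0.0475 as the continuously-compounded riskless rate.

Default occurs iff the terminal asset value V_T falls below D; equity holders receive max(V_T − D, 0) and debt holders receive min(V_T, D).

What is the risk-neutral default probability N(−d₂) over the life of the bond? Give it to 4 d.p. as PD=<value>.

d₁ = [ln(V₀/D) + (r + σ²/2)T] / (σ√T)
   = [ln(246.6223/128.5654) + (0.0475 + 0.5·0.4973²)·8.0178] / (0.4973·√8.0178)
   = [0.651420 + 1.372276] / 1.408141 = 1.437140
d₂ = d₁ − σ√T = 1.437140 − 1.408141 = 0.029000
risk-neutral PD = N(−d₂) = N(-0.029000) = 0.488432

PD=0.4884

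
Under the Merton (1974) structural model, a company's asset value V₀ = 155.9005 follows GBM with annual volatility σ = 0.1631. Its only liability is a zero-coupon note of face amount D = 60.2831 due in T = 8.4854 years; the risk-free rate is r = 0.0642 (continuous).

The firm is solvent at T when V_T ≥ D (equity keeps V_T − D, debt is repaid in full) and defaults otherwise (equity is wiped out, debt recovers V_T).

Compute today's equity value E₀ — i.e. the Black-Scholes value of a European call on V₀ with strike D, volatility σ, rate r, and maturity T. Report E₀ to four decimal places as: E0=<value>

E0=120.9453

d₁ = [ln(V₀/D) + (r + σ²/2)T] / (σ√T)
   = [ln(155.9005/60.2831) + (0.0642 + 0.5·0.1631²)·8.4854] / (0.1631·√8.4854)
   = [0.950166 + 0.657625] / 0.475106 = 3.384072
d₂ = d₁ − σ√T = 3.384072 − 0.475106 = 2.908967
N(d₁) = 0.999643,  N(d₂) = 0.998187,  e^(−rT) = 0.579979
E₀ = V₀·N(d₁) − D·e^(−rT)·N(d₂)
   = 155.9005·0.999643 − 60.2831·0.579979·0.998187 = 120.945264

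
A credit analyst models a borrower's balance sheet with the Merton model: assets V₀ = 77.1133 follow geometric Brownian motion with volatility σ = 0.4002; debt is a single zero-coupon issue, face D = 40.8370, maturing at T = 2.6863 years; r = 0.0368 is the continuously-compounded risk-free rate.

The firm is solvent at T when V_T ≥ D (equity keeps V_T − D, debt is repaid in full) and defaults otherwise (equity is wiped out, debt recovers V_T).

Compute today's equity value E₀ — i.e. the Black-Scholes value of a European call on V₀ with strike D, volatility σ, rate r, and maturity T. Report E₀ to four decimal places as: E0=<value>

d₁ = [ln(V₀/D) + (r + σ²/2)T] / (σ√T)
   = [ln(77.1133/40.8370) + (0.0368 + 0.5·0.4002²)·2.6863] / (0.4002·√2.6863)
   = [0.635687 + 0.313975] / 0.655925 = 1.447821
d₂ = d₁ − σ√T = 1.447821 − 0.655925 = 0.791895
N(d₁) = 0.926166,  N(d₂) = 0.785789,  e^(−rT) = 0.905873
E₀ = V₀·N(d₁) − D·e^(−rT)·N(d₂)
   = 77.1133·0.926166 − 40.8370·0.905873·0.785789 = 42.350932

E0=42.3509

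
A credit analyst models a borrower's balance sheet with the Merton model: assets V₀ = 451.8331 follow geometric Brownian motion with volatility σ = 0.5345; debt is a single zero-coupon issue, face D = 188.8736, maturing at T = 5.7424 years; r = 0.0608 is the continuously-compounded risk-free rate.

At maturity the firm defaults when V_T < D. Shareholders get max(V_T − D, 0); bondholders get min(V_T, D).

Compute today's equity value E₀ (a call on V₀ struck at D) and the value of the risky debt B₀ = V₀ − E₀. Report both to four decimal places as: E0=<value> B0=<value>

d₁ = [ln(V₀/D) + (r + σ²/2)T] / (σ√T)
   = [ln(451.8331/188.8736) + (0.0608 + 0.5·0.5345²)·5.7424] / (0.5345·√5.7424)
   = [0.872235 + 1.169412] / 1.280839 = 1.593992
d₂ = d₁ − σ√T = 1.593992 − 1.280839 = 0.313153
N(d₁) = 0.944531,  N(d₂) = 0.622918,  e^(−rT) = 0.705296
E₀ = V₀·N(d₁) − D·e^(−rT)·N(d₂)
   = 451.8331·0.944531 − 188.8736·0.705296·0.622918 = 343.790413
B₀ = V₀ − E₀ = 451.8331 − 343.790413 = 108.042687

E0=343.7904 B0=108.0427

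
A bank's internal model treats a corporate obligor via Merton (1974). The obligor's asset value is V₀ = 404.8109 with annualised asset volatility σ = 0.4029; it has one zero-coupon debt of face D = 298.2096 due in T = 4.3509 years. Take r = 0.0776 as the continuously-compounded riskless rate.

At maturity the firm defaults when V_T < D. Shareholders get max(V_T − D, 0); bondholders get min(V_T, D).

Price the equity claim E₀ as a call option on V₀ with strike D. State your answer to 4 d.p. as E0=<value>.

d₁ = [ln(V₀/D) + (r + σ²/2)T] / (σ√T)
   = [ln(404.8109/298.2096) + (0.0776 + 0.5·0.4029²)·4.3509] / (0.4029·√4.3509)
   = [0.305623 + 0.690767] / 0.840401 = 1.185613
d₂ = d₁ − σ√T = 1.185613 − 0.840401 = 0.345211
N(d₁) = 0.882112,  N(d₂) = 0.635032,  e^(−rT) = 0.713459
E₀ = V₀·N(d₁) − D·e^(−rT)·N(d₂)
   = 404.8109·0.882112 − 298.2096·0.713459·0.635032 = 221.978978

E0=221.9790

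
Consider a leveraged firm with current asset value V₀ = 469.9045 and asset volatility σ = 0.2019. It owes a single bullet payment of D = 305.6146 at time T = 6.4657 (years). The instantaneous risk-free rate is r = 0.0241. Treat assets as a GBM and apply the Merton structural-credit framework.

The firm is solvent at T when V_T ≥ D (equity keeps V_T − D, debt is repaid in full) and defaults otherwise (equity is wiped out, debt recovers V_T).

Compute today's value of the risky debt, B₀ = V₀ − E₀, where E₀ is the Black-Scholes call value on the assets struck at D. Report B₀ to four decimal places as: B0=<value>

d₁ = [ln(V₀/D) + (r + σ²/2)T] / (σ√T)
   = [ln(469.9045/305.6146) + (0.0241 + 0.5·0.2019²)·6.4657] / (0.2019·√6.4657)
   = [0.430205 + 0.287606] / 0.513386 = 1.398189
d₂ = d₁ − σ√T = 1.398189 − 0.513386 = 0.884803
N(d₁) = 0.918972,  N(d₂) = 0.811868,  e^(−rT) = 0.855710
E₀ = V₀·N(d₁) − D·e^(−rT)·N(d₂)
   = 469.9045·0.918972 − 305.6146·0.855710·0.811868 = 219.511120
B₀ = V₀ − E₀ = 469.9045 − 219.511120 = 250.393380

B0=250.3934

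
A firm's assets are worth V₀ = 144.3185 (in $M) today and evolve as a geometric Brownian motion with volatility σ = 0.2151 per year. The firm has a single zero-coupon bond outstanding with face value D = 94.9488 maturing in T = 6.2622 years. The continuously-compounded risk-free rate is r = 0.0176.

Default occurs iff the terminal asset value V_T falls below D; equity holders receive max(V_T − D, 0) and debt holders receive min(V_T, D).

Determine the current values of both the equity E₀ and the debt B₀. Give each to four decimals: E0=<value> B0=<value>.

E0=64.2977 B0=80.0208

d₁ = [ln(V₀/D) + (r + σ²/2)T] / (σ√T)
   = [ln(144.3185/94.9488) + (0.0176 + 0.5·0.2151²)·6.2622] / (0.2151·√6.2622)
   = [0.418685 + 0.255084] / 0.538275 = 1.251721
d₂ = d₁ − σ√T = 1.251721 − 0.538275 = 0.713446
N(d₁) = 0.894664,  N(d₂) = 0.762215,  e^(−rT) = 0.895642
E₀ = V₀·N(d₁) − D·e^(−rT)·N(d₂)
   = 144.3185·0.894664 − 94.9488·0.895642·0.762215 = 64.297730
B₀ = V₀ − E₀ = 144.3185 − 64.297730 = 80.020770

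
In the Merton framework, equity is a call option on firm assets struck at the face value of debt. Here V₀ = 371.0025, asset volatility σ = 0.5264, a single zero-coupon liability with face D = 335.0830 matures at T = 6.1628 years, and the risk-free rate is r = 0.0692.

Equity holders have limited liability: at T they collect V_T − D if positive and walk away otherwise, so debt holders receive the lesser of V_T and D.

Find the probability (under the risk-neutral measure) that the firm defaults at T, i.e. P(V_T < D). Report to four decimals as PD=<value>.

d₁ = [ln(V₀/D) + (r + σ²/2)T] / (σ√T)
   = [ln(371.0025/335.0830) + (0.0692 + 0.5·0.5264²)·6.1628] / (0.5264·√6.1628)
   = [0.101831 + 1.280312] / 1.306787 = 1.057665
d₂ = d₁ − σ√T = 1.057665 − 1.306787 = -0.249123
risk-neutral PD = N(−d₂) = N(0.249123) = 0.598367

PD=0.5984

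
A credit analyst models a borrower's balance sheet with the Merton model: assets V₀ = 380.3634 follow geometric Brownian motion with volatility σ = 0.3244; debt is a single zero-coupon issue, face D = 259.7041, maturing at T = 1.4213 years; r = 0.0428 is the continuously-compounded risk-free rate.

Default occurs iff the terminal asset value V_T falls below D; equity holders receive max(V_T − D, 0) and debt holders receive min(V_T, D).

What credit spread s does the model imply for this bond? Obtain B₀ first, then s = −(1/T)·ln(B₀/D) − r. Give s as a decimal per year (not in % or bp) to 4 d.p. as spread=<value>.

spread=0.0214

d₁ = [ln(V₀/D) + (r + σ²/2)T] / (σ√T)
   = [ln(380.3634/259.7041) + (0.0428 + 0.5·0.3244²)·1.4213] / (0.3244·√1.4213)
   = [0.381584 + 0.135617] / 0.386744 = 1.337322
d₂ = d₁ − σ√T = 1.337322 − 0.386744 = 0.950578
N(d₁) = 0.909441,  N(d₂) = 0.829091,  e^(−rT) = 0.940982
E₀ = V₀·N(d₁) − D·e^(−rT)·N(d₂)
   = 380.3634·0.909441 − 259.7041·0.940982·0.829091 = 143.307643
B₀ = V₀ − E₀ = 380.3634 − 143.307643 = 237.055757
spread = −(1/T)·ln(B₀/D) − r = −(1/1.4213)·ln(237.055757/259.7041) − 0.0428 = 0.02140005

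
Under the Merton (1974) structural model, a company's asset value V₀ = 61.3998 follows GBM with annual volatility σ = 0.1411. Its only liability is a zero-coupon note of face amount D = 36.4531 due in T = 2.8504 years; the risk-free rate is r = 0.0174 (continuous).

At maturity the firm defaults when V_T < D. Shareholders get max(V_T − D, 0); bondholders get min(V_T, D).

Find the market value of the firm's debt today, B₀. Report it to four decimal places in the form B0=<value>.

B0=34.6592

d₁ = [ln(V₀/D) + (r + σ²/2)T] / (σ√T)
   = [ln(61.3998/36.4531) + (0.0174 + 0.5·0.1411²)·2.8504] / (0.1411·√2.8504)
   = [0.521380 + 0.077972] / 0.238221 = 2.515949
d₂ = d₁ − σ√T = 2.515949 − 0.238221 = 2.277728
N(d₁) = 0.994064,  N(d₂) = 0.988629,  e^(−rT) = 0.951613
E₀ = V₀·N(d₁) − D·e^(−rT)·N(d₂)
   = 61.3998·0.994064 − 36.4531·0.951613·0.988629 = 26.740580
B₀ = V₀ − E₀ = 61.3998 − 26.740580 = 34.659220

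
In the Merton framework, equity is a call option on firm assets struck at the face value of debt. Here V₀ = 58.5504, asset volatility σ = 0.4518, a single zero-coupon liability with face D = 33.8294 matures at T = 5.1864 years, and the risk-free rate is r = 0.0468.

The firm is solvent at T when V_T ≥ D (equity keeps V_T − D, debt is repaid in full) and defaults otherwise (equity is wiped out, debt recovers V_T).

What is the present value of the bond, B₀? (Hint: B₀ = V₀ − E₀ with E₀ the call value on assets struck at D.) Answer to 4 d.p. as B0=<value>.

B0=21.7710

d₁ = [ln(V₀/D) + (r + σ²/2)T] / (σ√T)
   = [ln(58.5504/33.8294) + (0.0468 + 0.5·0.4518²)·5.1864] / (0.4518·√5.1864)
   = [0.548558 + 0.772056] / 1.028914 = 1.283502
d₂ = d₁ − σ√T = 1.283502 − 1.028914 = 0.254588
N(d₁) = 0.900342,  N(d₂) = 0.600479,  e^(−rT) = 0.784488
E₀ = V₀·N(d₁) − D·e^(−rT)·N(d₂)
   = 58.5504·0.900342 − 33.8294·0.784488·0.600479 = 36.779397
B₀ = V₀ − E₀ = 58.5504 − 36.779397 = 21.771003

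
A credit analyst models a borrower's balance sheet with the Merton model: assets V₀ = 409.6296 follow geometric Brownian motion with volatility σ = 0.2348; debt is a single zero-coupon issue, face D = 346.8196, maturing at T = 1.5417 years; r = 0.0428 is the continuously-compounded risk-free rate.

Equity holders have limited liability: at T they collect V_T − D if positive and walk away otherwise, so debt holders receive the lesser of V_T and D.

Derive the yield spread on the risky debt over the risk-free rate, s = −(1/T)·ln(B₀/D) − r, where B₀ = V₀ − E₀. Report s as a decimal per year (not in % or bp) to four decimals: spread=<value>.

d₁ = [ln(V₀/D) + (r + σ²/2)T] / (σ√T)
   = [ln(409.6296/346.8196) + (0.0428 + 0.5·0.2348²)·1.5417] / (0.2348·√1.5417)
   = [0.166449 + 0.108483] / 0.291540 = 0.943031
d₂ = d₁ − σ√T = 0.943031 − 0.291540 = 0.651491
N(d₁) = 0.827167,  N(d₂) = 0.742635,  e^(−rT) = 0.936145
E₀ = V₀·N(d₁) − D·e^(−rT)·N(d₂)
   = 409.6296·0.827167 − 346.8196·0.936145·0.742635 = 97.718317
B₀ = V₀ − E₀ = 409.6296 − 97.718317 = 311.911283
spread = −(1/T)·ln(B₀/D) − r = −(1/1.5417)·ln(311.911283/346.8196) − 0.0428 = 0.02601103

spread=0.0260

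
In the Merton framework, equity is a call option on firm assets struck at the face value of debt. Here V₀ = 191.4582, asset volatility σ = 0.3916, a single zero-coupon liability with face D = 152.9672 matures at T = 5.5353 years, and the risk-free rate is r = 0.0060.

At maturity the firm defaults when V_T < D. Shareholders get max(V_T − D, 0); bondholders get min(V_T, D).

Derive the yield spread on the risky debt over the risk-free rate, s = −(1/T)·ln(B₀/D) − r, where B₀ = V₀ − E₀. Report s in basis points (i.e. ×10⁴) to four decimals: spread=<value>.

d₁ = [ln(V₀/D) + (r + σ²/2)T] / (σ√T)
   = [ln(191.4582/152.9672) + (0.0060 + 0.5·0.3916²)·5.5353] / (0.3916·√5.5353)
   = [0.224446 + 0.457632] / 0.921326 = 0.740323
d₂ = d₁ − σ√T = 0.740323 − 0.921326 = -0.181003
N(d₁) = 0.770448,  N(d₂) = 0.428183,  e^(−rT) = 0.967334
E₀ = V₀·N(d₁) − D·e^(−rT)·N(d₂)
   = 191.4582·0.770448 − 152.9672·0.967334·0.428183 = 84.150259
B₀ = V₀ − E₀ = 191.4582 − 84.150259 = 107.307941
spread = −(1/T)·ln(B₀/D) − r = −(1/5.5353)·ln(107.307941/152.9672) − 0.0060 = 0.05804727
in basis points: 0.05804727 × 10⁴ = 580.4727 bp

spread=580.4727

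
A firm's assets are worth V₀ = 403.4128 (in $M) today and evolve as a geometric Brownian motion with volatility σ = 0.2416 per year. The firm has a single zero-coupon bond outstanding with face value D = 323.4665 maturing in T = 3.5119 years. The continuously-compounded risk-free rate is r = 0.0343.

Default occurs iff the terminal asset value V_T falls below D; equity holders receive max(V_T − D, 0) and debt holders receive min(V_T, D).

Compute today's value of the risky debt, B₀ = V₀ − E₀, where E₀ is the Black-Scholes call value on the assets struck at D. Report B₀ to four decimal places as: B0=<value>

B0=266.9886

d₁ = [ln(V₀/D) + (r + σ²/2)T] / (σ√T)
   = [ln(403.4128/323.4665) + (0.0343 + 0.5·0.2416²)·3.5119] / (0.2416·√3.5119)
   = [0.220865 + 0.222954] / 0.452760 = 0.980252
d₂ = d₁ − σ√T = 0.980252 − 0.452760 = 0.527492
N(d₁) = 0.836519,  N(d₂) = 0.701074,  e^(−rT) = 0.886514
E₀ = V₀·N(d₁) − D·e^(−rT)·N(d₂)
   = 403.4128·0.836519 − 323.4665·0.886514·0.701074 = 136.424192
B₀ = V₀ − E₀ = 403.4128 − 136.424192 = 266.988608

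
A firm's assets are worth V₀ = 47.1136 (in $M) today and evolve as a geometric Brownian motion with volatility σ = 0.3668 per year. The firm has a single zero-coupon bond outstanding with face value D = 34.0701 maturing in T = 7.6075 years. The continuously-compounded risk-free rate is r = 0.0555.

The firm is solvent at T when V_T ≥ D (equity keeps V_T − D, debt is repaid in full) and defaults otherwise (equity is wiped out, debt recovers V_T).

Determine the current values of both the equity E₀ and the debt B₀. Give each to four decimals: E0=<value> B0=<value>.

E0=28.8646 B0=18.2490

d₁ = [ln(V₀/D) + (r + σ²/2)T] / (σ√T)
   = [ln(47.1136/34.0701) + (0.0555 + 0.5·0.3668²)·7.6075] / (0.3668·√7.6075)
   = [0.324142 + 0.933981] / 1.011697 = 1.243577
d₂ = d₁ − σ√T = 1.243577 − 1.011697 = 0.231881
N(d₁) = 0.893172,  N(d₂) = 0.591685,  e^(−rT) = 0.655592
E₀ = V₀·N(d₁) − D·e^(−rT)·N(d₂)
   = 47.1136·0.893172 − 34.0701·0.655592·0.591685 = 28.864644
B₀ = V₀ − E₀ = 47.1136 − 28.864644 = 18.248956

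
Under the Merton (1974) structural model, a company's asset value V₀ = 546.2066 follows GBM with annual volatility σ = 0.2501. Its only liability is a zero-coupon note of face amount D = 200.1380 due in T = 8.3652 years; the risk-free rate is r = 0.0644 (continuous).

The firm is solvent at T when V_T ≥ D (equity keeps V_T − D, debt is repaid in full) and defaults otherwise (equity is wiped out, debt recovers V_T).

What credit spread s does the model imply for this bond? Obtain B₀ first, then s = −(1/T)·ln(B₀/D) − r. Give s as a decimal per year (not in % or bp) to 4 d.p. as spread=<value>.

d₁ = [ln(V₀/D) + (r + σ²/2)T] / (σ√T)
   = [ln(546.2066/200.1380) + (0.0644 + 0.5·0.2501²)·8.3652] / (0.2501·√8.3652)
   = [1.003990 + 0.800341] / 0.723356 = 2.494390
d₂ = d₁ − σ√T = 2.494390 − 0.723356 = 1.771034
N(d₁) = 0.993691,  N(d₂) = 0.961722,  e^(−rT) = 0.583495
E₀ = V₀·N(d₁) − D·e^(−rT)·N(d₂)
   = 546.2066·0.993691 − 200.1380·0.583495·0.961722 = 430.451198
B₀ = V₀ − E₀ = 546.2066 − 430.451198 = 115.755402
spread = −(1/T)·ln(B₀/D) − r = −(1/8.3652)·ln(115.755402/200.1380) − 0.0644 = 0.00105304

spread=0.0011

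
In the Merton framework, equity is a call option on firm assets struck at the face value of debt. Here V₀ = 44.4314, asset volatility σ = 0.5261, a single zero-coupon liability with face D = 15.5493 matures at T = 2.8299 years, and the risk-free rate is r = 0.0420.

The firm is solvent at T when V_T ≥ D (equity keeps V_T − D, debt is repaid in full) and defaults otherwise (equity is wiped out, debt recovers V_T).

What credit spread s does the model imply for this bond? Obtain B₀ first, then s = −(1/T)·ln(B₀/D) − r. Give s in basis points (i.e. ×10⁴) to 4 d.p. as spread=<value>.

d₁ = [ln(V₀/D) + (r + σ²/2)T] / (σ√T)
   = [ln(44.4314/15.5493) + (0.0420 + 0.5·0.5261²)·2.8299] / (0.5261·√2.8299)
   = [1.049931 + 0.510487] / 0.885022 = 1.763141
d₂ = d₁ − σ√T = 1.763141 − 0.885022 = 0.878120
N(d₁) = 0.961062,  N(d₂) = 0.810061,  e^(−rT) = 0.887936
E₀ = V₀·N(d₁) − D·e^(−rT)·N(d₂)
   = 44.4314·0.961062 − 15.5493·0.887936·0.810061 = 31.516986
B₀ = V₀ − E₀ = 44.4314 − 31.516986 = 12.914414
spread = −(1/T)·ln(B₀/D) − r = −(1/2.8299)·ln(12.914414/15.5493) − 0.0420 = 0.02361065
in basis points: 0.02361065 × 10⁴ = 236.1065 bp

spread=236.1065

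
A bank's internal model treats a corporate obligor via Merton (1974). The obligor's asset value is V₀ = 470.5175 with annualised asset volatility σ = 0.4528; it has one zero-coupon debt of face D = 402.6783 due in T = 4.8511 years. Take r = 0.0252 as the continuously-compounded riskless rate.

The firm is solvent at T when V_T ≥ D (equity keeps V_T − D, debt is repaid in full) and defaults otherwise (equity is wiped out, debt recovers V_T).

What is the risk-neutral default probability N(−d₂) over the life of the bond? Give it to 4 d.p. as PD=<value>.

d₁ = [ln(V₀/D) + (r + σ²/2)T] / (σ√T)
   = [ln(470.5175/402.6783) + (0.0252 + 0.5·0.4528²)·4.8511] / (0.4528·√4.8511)
   = [0.155695 + 0.619553] / 0.997302 = 0.777346
d₂ = d₁ − σ√T = 0.777346 − 0.997302 = -0.219956
risk-neutral PD = N(−d₂) = N(0.219956) = 0.587047

PD=0.5870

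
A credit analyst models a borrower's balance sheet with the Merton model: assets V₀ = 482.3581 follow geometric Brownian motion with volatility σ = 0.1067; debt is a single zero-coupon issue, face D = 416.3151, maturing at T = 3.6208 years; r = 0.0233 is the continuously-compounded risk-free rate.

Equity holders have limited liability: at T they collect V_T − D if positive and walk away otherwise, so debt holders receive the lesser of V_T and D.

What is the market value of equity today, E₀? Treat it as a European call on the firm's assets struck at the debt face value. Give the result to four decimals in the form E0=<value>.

d₁ = [ln(V₀/D) + (r + σ²/2)T] / (σ√T)
   = [ln(482.3581/416.3151) + (0.0233 + 0.5·0.1067²)·3.6208] / (0.1067·√3.6208)
   = [0.147244 + 0.104976] / 0.203033 = 1.242262
d₂ = d₁ − σ√T = 1.242262 − 0.203033 = 1.039229
N(d₁) = 0.892930,  N(d₂) = 0.850651,  e^(−rT) = 0.919096
E₀ = V₀·N(d₁) − D·e^(−rT)·N(d₂)
   = 482.3581·0.892930 − 416.3151·0.919096·0.850651 = 105.224463

E0=105.2245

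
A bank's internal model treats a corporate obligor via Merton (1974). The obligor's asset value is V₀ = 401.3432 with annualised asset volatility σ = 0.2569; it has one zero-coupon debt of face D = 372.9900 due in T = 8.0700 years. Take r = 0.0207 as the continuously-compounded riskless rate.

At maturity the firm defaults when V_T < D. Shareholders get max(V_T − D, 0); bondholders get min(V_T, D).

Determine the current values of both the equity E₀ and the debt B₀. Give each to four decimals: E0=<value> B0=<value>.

E0=150.1809 B0=251.1623

d₁ = [ln(V₀/D) + (r + σ²/2)T] / (σ√T)
   = [ln(401.3432/372.9900) + (0.0207 + 0.5·0.2569²)·8.0700] / (0.2569·√8.0700)
   = [0.073265 + 0.433349] / 0.729795 = 0.694188
d₂ = d₁ − σ√T = 0.694188 − 0.729795 = -0.035607
N(d₁) = 0.756218,  N(d₂) = 0.485798,  e^(−rT) = 0.846158
E₀ = V₀·N(d₁) − D·e^(−rT)·N(d₂)
   = 401.3432·0.756218 − 372.9900·0.846158·0.485798 = 150.180937
B₀ = V₀ − E₀ = 401.3432 − 150.180937 = 251.162263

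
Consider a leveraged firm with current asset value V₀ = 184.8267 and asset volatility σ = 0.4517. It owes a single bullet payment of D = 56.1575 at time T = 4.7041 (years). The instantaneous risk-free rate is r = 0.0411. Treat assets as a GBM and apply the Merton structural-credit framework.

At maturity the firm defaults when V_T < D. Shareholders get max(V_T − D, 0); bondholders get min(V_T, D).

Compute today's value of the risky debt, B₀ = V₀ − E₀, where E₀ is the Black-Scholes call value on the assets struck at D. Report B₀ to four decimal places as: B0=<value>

B0=43.3213

d₁ = [ln(V₀/D) + (r + σ²/2)T] / (σ√T)
   = [ln(184.8267/56.1575) + (0.0411 + 0.5·0.4517²)·4.7041] / (0.4517·√4.7041)
   = [1.191258 + 0.673234] / 0.979689 = 1.903147
d₂ = d₁ − σ√T = 1.903147 − 0.979689 = 0.923457
N(d₁) = 0.971489,  N(d₂) = 0.822116,  e^(−rT) = 0.824203
E₀ = V₀·N(d₁) − D·e^(−rT)·N(d₂)
   = 184.8267·0.971489 − 56.1575·0.824203·0.822116 = 141.505398
B₀ = V₀ − E₀ = 184.8267 − 141.505398 = 43.321302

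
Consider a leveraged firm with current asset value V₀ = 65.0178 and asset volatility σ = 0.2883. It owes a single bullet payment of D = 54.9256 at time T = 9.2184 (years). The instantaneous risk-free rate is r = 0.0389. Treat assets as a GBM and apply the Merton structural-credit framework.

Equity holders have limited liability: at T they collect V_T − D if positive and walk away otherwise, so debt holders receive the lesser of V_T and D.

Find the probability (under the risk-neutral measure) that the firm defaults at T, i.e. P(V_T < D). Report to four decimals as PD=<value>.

d₁ = [ln(V₀/D) + (r + σ²/2)T] / (σ√T)
   = [ln(65.0178/54.9256) + (0.0389 + 0.5·0.2883²)·9.2184] / (0.2883·√9.2184)
   = [0.168682 + 0.741698] / 0.875331 = 1.040040
d₂ = d₁ − σ√T = 1.040040 − 0.875331 = 0.164709
risk-neutral PD = N(−d₂) = N(-0.164709) = 0.434587

PD=0.4346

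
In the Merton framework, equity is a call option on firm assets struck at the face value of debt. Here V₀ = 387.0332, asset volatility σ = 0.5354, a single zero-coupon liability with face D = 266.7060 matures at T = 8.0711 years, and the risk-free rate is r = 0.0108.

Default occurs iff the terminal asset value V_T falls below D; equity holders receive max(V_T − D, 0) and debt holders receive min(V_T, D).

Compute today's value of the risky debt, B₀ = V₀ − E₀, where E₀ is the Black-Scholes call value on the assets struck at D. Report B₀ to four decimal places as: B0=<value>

B0=134.7571

d₁ = [ln(V₀/D) + (r + σ²/2)T] / (σ√T)
   = [ln(387.0332/266.7060) + (0.0108 + 0.5·0.5354²)·8.0711] / (0.5354·√8.0711)
   = [0.372364 + 1.243971] / 1.521054 = 1.062641
d₂ = d₁ − σ√T = 1.062641 − 1.521054 = -0.458413
N(d₁) = 0.856028,  N(d₂) = 0.323328,  e^(−rT) = 0.916523
E₀ = V₀·N(d₁) − D·e^(−rT)·N(d₂)
   = 387.0332·0.856028 − 266.7060·0.916523·0.323328 = 252.276143
B₀ = V₀ − E₀ = 387.0332 − 252.276143 = 134.757057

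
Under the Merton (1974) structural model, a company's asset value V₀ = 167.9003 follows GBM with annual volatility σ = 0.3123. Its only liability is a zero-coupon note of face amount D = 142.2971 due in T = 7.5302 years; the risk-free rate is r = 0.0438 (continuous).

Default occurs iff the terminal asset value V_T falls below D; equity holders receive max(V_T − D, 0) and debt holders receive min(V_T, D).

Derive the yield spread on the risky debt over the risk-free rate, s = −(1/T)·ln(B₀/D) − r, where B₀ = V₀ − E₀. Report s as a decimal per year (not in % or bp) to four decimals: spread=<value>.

spread=0.0268

d₁ = [ln(V₀/D) + (r + σ²/2)T] / (σ√T)
   = [ln(167.9003/142.2971) + (0.0438 + 0.5·0.3123²)·7.5302] / (0.3123·√7.5302)
   = [0.165453 + 0.697038] / 0.856989 = 1.006420
d₂ = d₁ − σ√T = 1.006420 − 0.856989 = 0.149431
N(d₁) = 0.842893,  N(d₂) = 0.559393,  e^(−rT) = 0.719051
E₀ = V₀·N(d₁) − D·e^(−rT)·N(d₂)
   = 167.9003·0.842893 − 142.2971·0.719051·0.559393 = 84.285525
B₀ = V₀ − E₀ = 167.9003 − 84.285525 = 83.614775
spread = −(1/T)·ln(B₀/D) − r = −(1/7.5302)·ln(83.614775/142.2971) − 0.0438 = 0.02680860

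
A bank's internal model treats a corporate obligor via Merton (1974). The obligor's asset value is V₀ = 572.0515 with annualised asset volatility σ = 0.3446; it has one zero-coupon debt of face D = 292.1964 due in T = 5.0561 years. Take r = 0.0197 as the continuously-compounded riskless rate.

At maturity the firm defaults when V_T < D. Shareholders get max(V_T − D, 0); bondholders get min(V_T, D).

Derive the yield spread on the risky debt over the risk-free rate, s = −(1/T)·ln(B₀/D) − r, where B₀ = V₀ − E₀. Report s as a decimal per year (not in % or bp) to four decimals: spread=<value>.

d₁ = [ln(V₀/D) + (r + σ²/2)T] / (σ√T)
   = [ln(572.0515/292.1964) + (0.0197 + 0.5·0.3446²)·5.0561] / (0.3446·√5.0561)
   = [0.671803 + 0.399809] / 0.774860 = 1.382975
d₂ = d₁ − σ√T = 1.382975 − 0.774860 = 0.608115
N(d₁) = 0.916664,  N(d₂) = 0.728445,  e^(−rT) = 0.905195
E₀ = V₀·N(d₁) − D·e^(−rT)·N(d₂)
   = 572.0515·0.916664 − 292.1964·0.905195·0.728445 = 331.709199
B₀ = V₀ − E₀ = 572.0515 − 331.709199 = 240.342301
spread = −(1/T)·ln(B₀/D) − r = −(1/5.0561)·ln(240.342301/292.1964) − 0.0197 = 0.01893888

spread=0.0189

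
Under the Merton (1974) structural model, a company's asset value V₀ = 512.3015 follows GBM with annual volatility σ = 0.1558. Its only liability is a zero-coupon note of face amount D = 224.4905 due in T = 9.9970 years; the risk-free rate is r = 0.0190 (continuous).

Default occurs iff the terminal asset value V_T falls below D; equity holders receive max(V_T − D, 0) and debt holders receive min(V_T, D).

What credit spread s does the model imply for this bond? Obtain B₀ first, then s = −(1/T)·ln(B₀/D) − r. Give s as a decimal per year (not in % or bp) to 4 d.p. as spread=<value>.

d₁ = [ln(V₀/D) + (r + σ²/2)T] / (σ√T)
   = [ln(512.3015/224.4905) + (0.0190 + 0.5·0.1558²)·9.9970] / (0.1558·√9.9970)
   = [0.825080 + 0.311275] / 0.492609 = 2.306809
d₂ = d₁ − σ√T = 2.306809 − 0.492609 = 1.814200
N(d₁) = 0.989467,  N(d₂) = 0.965177,  e^(−rT) = 0.827006
E₀ = V₀·N(d₁) − D·e^(−rT)·N(d₂)
   = 512.3015·0.989467 − 224.4905·0.827006·0.965177 = 327.715665
B₀ = V₀ − E₀ = 512.3015 − 327.715665 = 184.585835
spread = −(1/T)·ln(B₀/D) − r = −(1/9.9970)·ln(184.585835/224.4905) − 0.0190 = 0.00057775

spread=0.0006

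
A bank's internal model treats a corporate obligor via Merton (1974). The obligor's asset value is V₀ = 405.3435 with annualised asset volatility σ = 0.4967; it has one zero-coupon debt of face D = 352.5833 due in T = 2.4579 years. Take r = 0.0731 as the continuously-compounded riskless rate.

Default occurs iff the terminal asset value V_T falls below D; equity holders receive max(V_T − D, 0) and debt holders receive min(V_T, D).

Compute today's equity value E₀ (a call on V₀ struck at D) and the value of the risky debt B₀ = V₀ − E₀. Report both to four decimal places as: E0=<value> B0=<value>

d₁ = [ln(V₀/D) + (r + σ²/2)T] / (σ√T)
   = [ln(405.3435/352.5833) + (0.0731 + 0.5·0.4967²)·2.4579] / (0.4967·√2.4579)
   = [0.139448 + 0.482868] / 0.778711 = 0.799162
d₂ = d₁ − σ√T = 0.799162 − 0.778711 = 0.020451
N(d₁) = 0.787902,  N(d₂) = 0.508158,  e^(−rT) = 0.835544
E₀ = V₀·N(d₁) − D·e^(−rT)·N(d₂)
   = 405.3435·0.787902 − 352.5833·0.835544·0.508158 = 169.668053
B₀ = V₀ − E₀ = 405.3435 − 169.668053 = 235.675447

E0=169.6681 B0=235.6754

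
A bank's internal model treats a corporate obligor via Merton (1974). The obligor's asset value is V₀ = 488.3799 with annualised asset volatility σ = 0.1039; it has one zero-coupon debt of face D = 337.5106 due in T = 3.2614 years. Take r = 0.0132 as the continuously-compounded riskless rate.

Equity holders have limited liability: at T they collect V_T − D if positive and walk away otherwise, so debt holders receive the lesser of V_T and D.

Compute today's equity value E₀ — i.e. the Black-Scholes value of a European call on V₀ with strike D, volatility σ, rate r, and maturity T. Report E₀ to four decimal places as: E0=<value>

d₁ = [ln(V₀/D) + (r + σ²/2)T] / (σ√T)
   = [ln(488.3799/337.5106) + (0.0132 + 0.5·0.1039²)·3.2614] / (0.1039·√3.2614)
   = [0.369497 + 0.060654] / 0.187637 = 2.292468
d₂ = d₁ − σ√T = 2.292468 − 0.187637 = 2.104831
N(d₁) = 0.989061,  N(d₂) = 0.982347,  e^(−rT) = 0.957863
E₀ = V₀·N(d₁) − D·e^(−rT)·N(d₂)
   = 488.3799·0.989061 − 337.5106·0.957863·0.982347 = 165.455443

E0=165.4554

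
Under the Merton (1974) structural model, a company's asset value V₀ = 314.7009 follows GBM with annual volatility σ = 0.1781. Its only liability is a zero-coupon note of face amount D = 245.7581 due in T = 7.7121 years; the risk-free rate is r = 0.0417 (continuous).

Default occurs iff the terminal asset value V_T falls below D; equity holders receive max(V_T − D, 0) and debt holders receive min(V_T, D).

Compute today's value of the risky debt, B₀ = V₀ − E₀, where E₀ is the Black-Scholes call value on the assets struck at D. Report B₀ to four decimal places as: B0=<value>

d₁ = [ln(V₀/D) + (r + σ²/2)T] / (σ√T)
   = [ln(314.7009/245.7581) + (0.0417 + 0.5·0.1781²)·7.7121] / (0.1781·√7.7121)
   = [0.247275 + 0.443907] / 0.494596 = 1.397469
d₂ = d₁ − σ√T = 1.397469 − 0.494596 = 0.902873
N(d₁) = 0.918864,  N(d₂) = 0.816703,  e^(−rT) = 0.724992
E₀ = V₀·N(d₁) − D·e^(−rT)·N(d₂)
   = 314.7009·0.918864 − 245.7581·0.724992·0.816703 = 143.652999
B₀ = V₀ − E₀ = 314.7009 − 143.652999 = 171.047901

B0=171.0479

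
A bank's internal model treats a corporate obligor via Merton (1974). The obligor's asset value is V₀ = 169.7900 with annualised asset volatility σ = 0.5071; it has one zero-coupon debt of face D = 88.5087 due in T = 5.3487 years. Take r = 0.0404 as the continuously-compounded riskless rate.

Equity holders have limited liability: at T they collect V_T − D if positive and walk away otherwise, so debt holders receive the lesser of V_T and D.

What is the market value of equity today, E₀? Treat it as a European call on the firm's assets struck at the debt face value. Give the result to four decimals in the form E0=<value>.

E0=114.1022

d₁ = [ln(V₀/D) + (r + σ²/2)T] / (σ√T)
   = [ln(169.7900/88.5087) + (0.0404 + 0.5·0.5071²)·5.3487] / (0.5071·√5.3487)
   = [0.651462 + 0.903798] / 1.172783 = 1.326127
d₂ = d₁ − σ√T = 1.326127 − 1.172783 = 0.153344
N(d₁) = 0.907601,  N(d₂) = 0.560936,  e^(−rT) = 0.805665
E₀ = V₀·N(d₁) − D·e^(−rT)·N(d₂)
   = 169.7900·0.907601 − 88.5087·0.805665·0.560936 = 114.102156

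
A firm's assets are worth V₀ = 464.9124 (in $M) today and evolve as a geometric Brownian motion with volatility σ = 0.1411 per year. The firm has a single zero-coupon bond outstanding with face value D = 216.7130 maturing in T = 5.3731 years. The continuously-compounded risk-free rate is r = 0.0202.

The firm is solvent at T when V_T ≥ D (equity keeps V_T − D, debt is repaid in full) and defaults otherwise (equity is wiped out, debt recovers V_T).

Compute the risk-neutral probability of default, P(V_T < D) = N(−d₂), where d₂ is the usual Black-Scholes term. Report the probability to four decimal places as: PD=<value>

PD=0.0062

d₁ = [ln(V₀/D) + (r + σ²/2)T] / (σ√T)
   = [ln(464.9124/216.7130) + (0.0202 + 0.5·0.1411²)·5.3731] / (0.1411·√5.3731)
   = [0.763275 + 0.162024] / 0.327069 = 2.829062
d₂ = d₁ − σ√T = 2.829062 − 0.327069 = 2.501993
risk-neutral PD = N(−d₂) = N(-2.501993) = 0.006175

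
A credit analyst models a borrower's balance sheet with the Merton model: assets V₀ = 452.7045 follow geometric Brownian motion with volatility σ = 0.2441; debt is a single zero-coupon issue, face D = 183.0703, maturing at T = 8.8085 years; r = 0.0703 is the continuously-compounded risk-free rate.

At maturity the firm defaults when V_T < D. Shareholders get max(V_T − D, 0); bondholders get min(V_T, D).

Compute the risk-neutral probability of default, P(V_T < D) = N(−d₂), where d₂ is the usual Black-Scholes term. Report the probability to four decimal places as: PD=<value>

d₁ = [ln(V₀/D) + (r + σ²/2)T] / (σ√T)
   = [ln(452.7045/183.0703) + (0.0703 + 0.5·0.2441²)·8.8085] / (0.2441·√8.8085)
   = [0.905369 + 0.881664] / 0.724467 = 2.466686
d₂ = d₁ − σ√T = 2.466686 − 0.724467 = 1.742219
risk-neutral PD = N(−d₂) = N(-1.742219) = 0.040735

PD=0.0407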